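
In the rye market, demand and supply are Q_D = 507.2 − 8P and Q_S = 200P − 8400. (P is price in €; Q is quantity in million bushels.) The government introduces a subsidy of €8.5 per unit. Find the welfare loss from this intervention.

€277.88 million

In inverse form: demand P = 63.4 − 0.125Q, supply P = 42 + 0.005Q.
Competitive equilibrium: 63.4 − 0.125Q = 42 + 0.005Q → Q* = 164.6154, P* = 42.8231.
The subsidy lowers effective supply by 8.5: P = 33.5 + 0.005Q.
New quantity: 63.4 − 0.125Q = 33.5 + 0.005Q → Q' = 230.
Overproduction ΔQ = 230 − 164.6154 = 65.3846; wedge = subsidy = 8.5.
The triangle = ½ × 65.3846 × 8.5 = €277.88 million.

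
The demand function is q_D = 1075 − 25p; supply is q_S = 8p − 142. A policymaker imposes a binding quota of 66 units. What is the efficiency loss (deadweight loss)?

In inverse form: demand p = 43 − 0.04q, supply p = 17.75 + 0.125q.
Competitive equilibrium: 43 − 0.04q = 17.75 + 0.125q → q* = 153.0303, p* = 36.8788.
At q = 66: demand price = 43 − 0.04·66 = 40.36; supply price = 17.75 + 0.125·66 = 26.
Δq = 153.0303 − 66 = 87.0303; wedge = 40.36 − 26 = 14.36.
The triangle = ½ × 87.0303 × 14.36 = 624.88.

624.88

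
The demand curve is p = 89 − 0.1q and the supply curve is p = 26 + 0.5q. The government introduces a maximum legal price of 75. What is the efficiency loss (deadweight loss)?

Competitive equilibrium: 89 − 0.1q = 26 + 0.5q → q* = 105, p* = 78.5.
At the ceiling p = 75, quantity supplied = (75 − 26)/0.5 = 98.
Willingness to pay at q' = 98: 89 − 0.1·98 = 79.2.
Δq = 105 − 98 = 7; wedge = 79.2 − 75 = 4.2.
Deadweight loss = ½ × 7 × 4.2 = 14.70.

14.70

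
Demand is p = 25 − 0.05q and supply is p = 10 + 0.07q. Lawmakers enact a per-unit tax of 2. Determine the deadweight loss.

Competitive equilibrium: 25 − 0.05q = 10 + 0.07q → q* = 125, p* = 18.75.
With the tax, the buyer price exceeds the seller price by 2: (25 − 0.05q) − (10 + 0.07q) = 2 → q' = 108.3333.
Δq = 125 − 108.3333 = 16.6667; the wedge equals the tax, 2.
Deadweight loss = ½ × 16.6667 × 2 = 16.67.

16.67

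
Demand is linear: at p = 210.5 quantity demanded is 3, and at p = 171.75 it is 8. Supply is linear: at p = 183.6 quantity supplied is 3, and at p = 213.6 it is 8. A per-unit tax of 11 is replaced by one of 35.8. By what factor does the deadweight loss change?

Demand slope = (171.75 − 210.5)/(8 − 3) = −7.75, so p = 233.75 − 7.75q.
Supply slope = (213.6 − 183.6)/(8 − 3) = 6, so p = 165.6 + 6q.
Competitive equilibrium: 233.75 − 7.75q = 165.6 + 6q → q* = 4.9564, p* = 195.3382.
For a per-unit tax t: Δq = t/13.75, so DWL = ½·t·(t/13.75) = t²/27.5.
At t = 11: DWL = 4.4. At t = 35.8: DWL = 46.605.
Ratio = (35.8/11)² = 10.592.

10.592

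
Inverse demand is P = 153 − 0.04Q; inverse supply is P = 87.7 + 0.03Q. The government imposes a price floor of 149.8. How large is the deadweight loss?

25457.79

Competitive equilibrium: 153 − 0.04Q = 87.7 + 0.03Q → Q* = 932.85714, P* = 115.68571.
At the floor P = 149.8, quantity demanded = (153 − 149.8)/0.04 = 80.
Sellers' marginal cost at Q' = 80: 87.7 + 0.03·80 = 90.1.
ΔQ = 932.85714 − 80 = 852.85714; wedge = 149.8 − 90.1 = 59.7.
The triangle = ½ × 852.85714 × 59.7 = 25457.79.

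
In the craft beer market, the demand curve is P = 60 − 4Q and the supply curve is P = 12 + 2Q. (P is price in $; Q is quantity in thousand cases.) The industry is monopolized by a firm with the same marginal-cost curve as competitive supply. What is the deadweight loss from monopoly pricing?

Competitive equilibrium: 60 − 4Q = 12 + 2Q → Q* = 8, P* = 28.
Marginal revenue: MR = 60 − 8Q. Set MR = MC: 60 − 8Q = 12 + 2Q → Q_m = 4.8.
Price P_m = 60 − 4·4.8 = 40.8; MC(Q_m) = 12 + 2·4.8 = 21.6.
Competitive Q* = 8, so ΔQ = 3.2; wedge = 40.8 − 21.6 = 19.2.
Deadweight loss = ½ × 3.2 × 19.2 = $30.72 thousand.

$30.72 thousand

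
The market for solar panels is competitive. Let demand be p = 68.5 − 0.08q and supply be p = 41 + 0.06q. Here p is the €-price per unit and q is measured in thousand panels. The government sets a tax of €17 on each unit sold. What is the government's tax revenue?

Competitive equilibrium: 68.5 − 0.08q = 41 + 0.06q → q* = 196.4286, p* = 52.7857.
With the tax, the buyer price exceeds the seller price by 17: (68.5 − 0.08q) − (41 + 0.06q) = 17 → q' = 75.
Tax revenue = 17 × 75 = €1275 thousand.

€1275 thousand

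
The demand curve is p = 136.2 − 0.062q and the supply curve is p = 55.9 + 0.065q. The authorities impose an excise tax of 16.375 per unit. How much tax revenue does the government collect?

Competitive equilibrium: 136.2 − 0.062q = 55.9 + 0.065q → q* = 632.2835, p* = 96.9984.
With the tax, the buyer price exceeds the seller price by 16.375: (136.2 − 0.062q) − (55.9 + 0.065q) = 16.375 → q' = 503.3465.
Tax revenue = 16.375 × 503.3465 = 8242.30.

8242.30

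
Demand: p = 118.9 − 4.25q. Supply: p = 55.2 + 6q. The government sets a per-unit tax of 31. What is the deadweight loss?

46.88

Competitive equilibrium: 118.9 − 4.25q = 55.2 + 6q → q* = 6.2146, p* = 92.4878.
With the tax, the buyer price exceeds the seller price by 31: (118.9 − 4.25q) − (55.2 + 6q) = 31 → q' = 3.1902.
Δq = 6.2146 − 3.1902 = 3.0244; the wedge equals the tax, 31.
Welfare loss = ½ × 3.0244 × 31 = 46.88.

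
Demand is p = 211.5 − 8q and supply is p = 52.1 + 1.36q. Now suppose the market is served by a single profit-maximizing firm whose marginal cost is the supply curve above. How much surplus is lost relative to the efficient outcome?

Competitive equilibrium: 211.5 − 8q = 52.1 + 1.36q → q* = 17.0299, p* = 75.2607.
Marginal revenue: MR = 211.5 − 16q. Set MR = MC: 211.5 − 16q = 52.1 + 1.36q → q_m = 9.182.
Price p_m = 211.5 − 8·9.182 = 138.044; MC(q_m) = 52.1 + 1.36·9.182 = 64.5875.
Competitive q* = 17.0299, so Δq = 7.8479; wedge = 138.044 − 64.5875 = 73.4565.
Welfare loss = ½ × 7.8479 × 73.4565 = 288.24.

288.24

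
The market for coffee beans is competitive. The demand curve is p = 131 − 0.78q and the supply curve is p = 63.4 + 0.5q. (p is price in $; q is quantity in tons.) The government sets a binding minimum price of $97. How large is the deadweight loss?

$54.44

Competitive equilibrium: 131 − 0.78q = 63.4 + 0.5q → q* = 52.8125, p* = 89.8063.
At the floor p = 97, quantity demanded = (131 − 97)/0.78 = 43.5897.
Sellers' marginal cost at q' = 43.5897: 63.4 + 0.5·43.5897 = 85.1949.
Δq = 52.8125 − 43.5897 = 9.2228; wedge = 97 − 85.1949 = 11.8051.
The triangle = ½ × 9.2228 × 11.8051 = $54.44.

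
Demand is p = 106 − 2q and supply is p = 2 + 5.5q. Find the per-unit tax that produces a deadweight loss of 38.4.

24

Competitive equilibrium: 106 − 2q = 2 + 5.5q → q* = 13.8667, p* = 78.2667.
A tax t gives Δq = t/7.5 and wedge t, so DWL = t²/15.
t²/15 = 38.4 → t² = 576 → t = 24.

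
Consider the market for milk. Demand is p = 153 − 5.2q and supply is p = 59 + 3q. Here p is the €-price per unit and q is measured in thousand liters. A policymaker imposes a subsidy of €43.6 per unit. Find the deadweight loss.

€115.91 thousand

Competitive equilibrium: 153 − 5.2q = 59 + 3q → q* = 11.4634, p* = 93.3902.
The subsidy lowers effective supply by 43.6: p = 15.4 + 3q.
New quantity: 153 − 5.2q = 15.4 + 3q → q' = 16.7805.
Overproduction Δq = 16.7805 − 11.4634 = 5.3171; wedge = subsidy = 43.6.
Welfare loss = ½ × 5.3171 × 43.6 = €115.91 thousand.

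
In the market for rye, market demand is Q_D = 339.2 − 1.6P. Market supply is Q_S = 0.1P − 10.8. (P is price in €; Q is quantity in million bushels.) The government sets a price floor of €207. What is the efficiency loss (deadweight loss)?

In inverse form: demand P = 212 − 0.625Q, supply P = 108 + 10Q.
Competitive equilibrium: 212 − 0.625Q = 108 + 10Q → Q* = 9.7882, P* = 205.8824.
At the floor P = 207, quantity demanded = (212 − 207)/0.625 = 8.
Sellers' marginal cost at Q' = 8: 108 + 10·8 = 188.
ΔQ = 9.7882 − 8 = 1.7882; wedge = 207 − 188 = 19.
Welfare loss = ½ × 1.7882 × 19 = €16.99 million.

€16.99 million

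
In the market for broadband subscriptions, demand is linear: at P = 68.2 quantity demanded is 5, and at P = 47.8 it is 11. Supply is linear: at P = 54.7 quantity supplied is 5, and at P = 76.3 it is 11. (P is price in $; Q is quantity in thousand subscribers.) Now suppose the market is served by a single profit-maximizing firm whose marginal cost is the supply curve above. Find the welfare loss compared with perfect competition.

$17.96 thousand

Demand slope = (47.8 − 68.2)/(11 − 5) = −3.4, so P = 85.2 − 3.4Q.
Supply slope = (76.3 − 54.7)/(11 − 5) = 3.6, so P = 36.7 + 3.6Q.
Competitive equilibrium: 85.2 − 3.4Q = 36.7 + 3.6Q → Q* = 6.9286, P* = 61.6429.
Marginal revenue: MR = 85.2 − 6.8Q. Set MR = MC: 85.2 − 6.8Q = 36.7 + 3.6Q → Q_m = 4.6635.
Price P_m = 85.2 − 3.4·4.6635 = 69.3441; MC(Q_m) = 36.7 + 3.6·4.6635 = 53.4886.
Competitive Q* = 6.9286, so ΔQ = 2.2651; wedge = 69.3441 − 53.4886 = 15.8555.
DWL = ½ × 2.2651 × 15.8555 = $17.96 thousand.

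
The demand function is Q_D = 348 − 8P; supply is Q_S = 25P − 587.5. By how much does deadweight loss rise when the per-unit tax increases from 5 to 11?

In inverse form: demand P = 43.5 − 0.125Q, supply P = 23.5 + 0.04Q.
Competitive equilibrium: 43.5 − 0.125Q = 23.5 + 0.04Q → Q* = 121.2121, P* = 28.3485.
For a per-unit tax t: ΔQ = t/0.165, so DWL = ½·t·(t/0.165) = t²/0.33.
At t = 5: DWL = 75.758. At t = 11: DWL = 366.667.
Increase = 366.667 − 75.758 = 290.91.

290.91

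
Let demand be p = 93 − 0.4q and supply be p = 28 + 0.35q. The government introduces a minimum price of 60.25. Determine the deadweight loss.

Competitive equilibrium: 93 − 0.4q = 28 + 0.35q → q* = 86.6667, p* = 58.3333.
At the floor p = 60.25, quantity demanded = (93 − 60.25)/0.4 = 81.875.
Sellers' marginal cost at q' = 81.875: 28 + 0.35·81.875 = 56.6563.
Δq = 86.6667 − 81.875 = 4.7917; wedge = 60.25 − 56.6563 = 3.5937.
Deadweight loss = ½ × 4.7917 × 3.5937 = 8.61.

8.61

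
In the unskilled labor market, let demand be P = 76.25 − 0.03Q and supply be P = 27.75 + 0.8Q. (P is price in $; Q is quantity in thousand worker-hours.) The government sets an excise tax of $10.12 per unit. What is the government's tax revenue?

Competitive equilibrium: 76.25 − 0.03Q = 27.75 + 0.8Q → Q* = 58.4337, P* = 74.497.
With the tax, the buyer price exceeds the seller price by 10.12: (76.25 − 0.03Q) − (27.75 + 0.8Q) = 10.12 → Q' = 46.241.
Tax revenue = 10.12 × 46.241 = $467.96 thousand.

$467.96 thousand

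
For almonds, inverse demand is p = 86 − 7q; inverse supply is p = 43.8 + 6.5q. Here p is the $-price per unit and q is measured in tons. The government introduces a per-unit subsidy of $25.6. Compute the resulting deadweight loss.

Competitive equilibrium: 86 − 7q = 43.8 + 6.5q → q* = 3.1259, p* = 64.1185.
The subsidy lowers effective supply by 25.6: p = 18.2 + 6.5q.
New quantity: 86 − 7q = 18.2 + 6.5q → q' = 5.0222.
Overproduction Δq = 5.0222 − 3.1259 = 1.8963; wedge = subsidy = 25.6.
Welfare loss = ½ × 1.8963 × 25.6 = $24.27.

$24.27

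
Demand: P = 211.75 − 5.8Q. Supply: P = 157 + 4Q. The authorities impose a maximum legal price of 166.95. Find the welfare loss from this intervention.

Competitive equilibrium: 211.75 − 5.8Q = 157 + 4Q → Q* = 5.5867, P* = 179.3469.
At the ceiling P = 166.95, quantity supplied = (166.95 − 157)/4 = 2.4875.
Willingness to pay at Q' = 2.4875: 211.75 − 5.8·2.4875 = 197.3225.
ΔQ = 5.5867 − 2.4875 = 3.0992; wedge = 197.3225 − 166.95 = 30.3725.
Deadweight loss = ½ × 3.0992 × 30.3725 = 47.07.

47.07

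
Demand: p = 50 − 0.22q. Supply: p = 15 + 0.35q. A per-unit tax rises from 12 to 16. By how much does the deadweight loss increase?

Competitive equilibrium: 50 − 0.22q = 15 + 0.35q → q* = 61.4035, p* = 36.4912.
For a per-unit tax t: Δq = t/0.57, so DWL = ½·t·(t/0.57) = t²/1.14.
At t = 12: DWL = 126.316. At t = 16: DWL = 224.561.
Increase = 224.561 − 126.316 = 98.25.

98.25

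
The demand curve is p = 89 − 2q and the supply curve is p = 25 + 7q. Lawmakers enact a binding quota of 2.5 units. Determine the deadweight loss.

Competitive equilibrium: 89 − 2q = 25 + 7q → q* = 7.1111, p* = 74.7778.
At q = 2.5: demand price = 89 − 2·2.5 = 84; supply price = 25 + 7·2.5 = 42.5.
Δq = 7.1111 − 2.5 = 4.6111; wedge = 84 − 42.5 = 41.5.
DWL = ½ × 4.6111 × 41.5 = 95.68.

95.68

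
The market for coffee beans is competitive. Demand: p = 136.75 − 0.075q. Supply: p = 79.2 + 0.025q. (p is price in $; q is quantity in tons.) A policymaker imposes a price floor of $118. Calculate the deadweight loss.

Competitive equilibrium: 136.75 − 0.075q = 79.2 + 0.025q → q* = 575.5, p* = 93.5875.
At the floor p = 118, quantity demanded = (136.75 − 118)/0.075 = 250.
Sellers' marginal cost at q' = 250: 79.2 + 0.025·250 = 85.45.
Δq = 575.5 − 250 = 325.5; wedge = 118 − 85.45 = 32.55.
DWL = ½ × 325.5 × 32.55 = $5297.51.

$5297.51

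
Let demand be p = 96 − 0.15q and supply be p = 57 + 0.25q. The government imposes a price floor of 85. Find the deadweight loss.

Competitive equilibrium: 96 − 0.15q = 57 + 0.25q → q* = 97.5, p* = 81.375.
At the floor p = 85, quantity demanded = (96 − 85)/0.15 = 73.3333.
Sellers' marginal cost at q' = 73.3333: 57 + 0.25·73.3333 = 75.3333.
Δq = 97.5 − 73.3333 = 24.1667; wedge = 85 − 75.3333 = 9.6667.
The triangle = ½ × 24.1667 × 9.6667 = 116.81.

116.81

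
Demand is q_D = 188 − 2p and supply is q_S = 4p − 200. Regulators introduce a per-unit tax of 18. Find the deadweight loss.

216

In inverse form: demand p = 94 − 0.5q, supply p = 50 + 0.25q.
Competitive equilibrium: 94 − 0.5q = 50 + 0.25q → q* = 58.6667, p* = 64.6667.
With the tax, the buyer price exceeds the seller price by 18: (94 − 0.5q) − (50 + 0.25q) = 18 → q' = 34.6667.
Δq = 58.6667 − 34.6667 = 24; the wedge equals the tax, 18.
The triangle = ½ × 24 × 18 = 216.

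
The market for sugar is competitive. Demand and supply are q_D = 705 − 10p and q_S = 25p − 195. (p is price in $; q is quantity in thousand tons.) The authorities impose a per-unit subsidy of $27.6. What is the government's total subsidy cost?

$17802 thousand

In inverse form: demand p = 70.5 − 0.1q, supply p = 7.8 + 0.04q.
Competitive equilibrium: 70.5 − 0.1q = 7.8 + 0.04q → q* = 447.8571, p* = 25.7143.
The subsidy lowers effective supply by 27.6: p = 0.04q − 19.8.
New quantity: 70.5 − 0.1q = 0.04q − 19.8 → q' = 645.
Total subsidy cost = 27.6 × 645 = $17802 thousand.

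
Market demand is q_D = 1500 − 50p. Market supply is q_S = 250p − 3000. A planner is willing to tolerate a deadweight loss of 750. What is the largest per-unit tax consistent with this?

6

In inverse form: demand p = 30 − 0.02q, supply p = 12 + 0.004q.
Competitive equilibrium: 30 − 0.02q = 12 + 0.004q → q* = 750, p* = 15.
A tax t gives Δq = t/0.024 and wedge t, so DWL = t²/0.048.
t²/0.048 = 750 → t² = 36 → t = 6.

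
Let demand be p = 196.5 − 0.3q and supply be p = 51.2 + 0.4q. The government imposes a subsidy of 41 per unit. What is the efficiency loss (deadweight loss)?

1200.71

Competitive equilibrium: 196.5 − 0.3q = 51.2 + 0.4q → q* = 207.57143, p* = 134.22857.
The subsidy lowers effective supply by 41: p = 10.2 + 0.4q.
New quantity: 196.5 − 0.3q = 10.2 + 0.4q → q' = 266.14286.
Overproduction Δq = 266.14286 − 207.57143 = 58.57143; wedge = subsidy = 41.
Welfare loss = ½ × 58.57143 × 41 = 1200.71.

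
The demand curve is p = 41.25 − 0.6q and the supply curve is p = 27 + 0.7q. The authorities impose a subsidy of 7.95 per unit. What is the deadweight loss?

24.31

Competitive equilibrium: 41.25 − 0.6q = 27 + 0.7q → q* = 10.9615, p* = 34.6731.
The subsidy lowers effective supply by 7.95: p = 19.05 + 0.7q.
New quantity: 41.25 − 0.6q = 19.05 + 0.7q → q' = 17.0769.
Overproduction Δq = 17.0769 − 10.9615 = 6.1154; wedge = subsidy = 7.95.
Deadweight loss = ½ × 6.1154 × 7.95 = 24.31.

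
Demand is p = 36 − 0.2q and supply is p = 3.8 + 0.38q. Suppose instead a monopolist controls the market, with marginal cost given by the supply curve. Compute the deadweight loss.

Competitive equilibrium: 36 − 0.2q = 3.8 + 0.38q → q* = 55.5172, p* = 24.8966.
Marginal revenue: MR = 36 − 0.4q. Set MR = MC: 36 − 0.4q = 3.8 + 0.38q → q_m = 41.2821.
Price p_m = 36 − 0.2·41.2821 = 27.7436; MC(q_m) = 3.8 + 0.38·41.2821 = 19.4872.
Competitive q* = 55.5172, so Δq = 14.2351; wedge = 27.7436 − 19.4872 = 8.2564.
The triangle = ½ × 14.2351 × 8.2564 = 58.77.

58.77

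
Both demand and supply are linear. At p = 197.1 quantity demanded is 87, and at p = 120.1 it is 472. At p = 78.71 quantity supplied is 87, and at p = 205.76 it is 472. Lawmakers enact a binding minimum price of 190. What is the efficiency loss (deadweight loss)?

Demand slope = (120.1 − 197.1)/(472 − 87) = −0.2, so p = 214.5 − 0.2q.
Supply slope = (205.76 − 78.71)/(472 − 87) = 0.33, so p = 50 + 0.33q.
Competitive equilibrium: 214.5 − 0.2q = 50 + 0.33q → q* = 310.37736, p* = 152.42453.
At the floor p = 190, quantity demanded = (214.5 − 190)/0.2 = 122.5.
Sellers' marginal cost at q' = 122.5: 50 + 0.33·122.5 = 90.425.
Δq = 310.37736 − 122.5 = 187.87736; wedge = 190 − 90.425 = 99.575.
Welfare loss = ½ × 187.87736 × 99.575 = 9353.94.

9353.94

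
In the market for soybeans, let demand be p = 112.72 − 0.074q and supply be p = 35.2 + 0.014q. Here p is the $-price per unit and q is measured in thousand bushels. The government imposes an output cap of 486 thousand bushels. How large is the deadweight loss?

Competitive equilibrium: 112.72 − 0.074q = 35.2 + 0.014q → q* = 880.9091, p* = 47.5327.
At q = 486: demand price = 112.72 − 0.074·486 = 76.756; supply price = 35.2 + 0.014·486 = 42.004.
Δq = 880.9091 − 486 = 394.9091; wedge = 76.756 − 42.004 = 34.752.
The triangle = ½ × 394.9091 × 34.752 = $6861.94 thousand.

$6861.94 thousand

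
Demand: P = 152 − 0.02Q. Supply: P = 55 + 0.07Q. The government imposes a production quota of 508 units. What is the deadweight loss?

14609.10

Competitive equilibrium: 152 − 0.02Q = 55 + 0.07Q → Q* = 1077.7778, P* = 130.4444.
At Q = 508: demand price = 152 − 0.02·508 = 141.84; supply price = 55 + 0.07·508 = 90.56.
ΔQ = 1077.7778 − 508 = 569.7778; wedge = 141.84 − 90.56 = 51.28.
Welfare loss = ½ × 569.7778 × 51.28 = 14609.10.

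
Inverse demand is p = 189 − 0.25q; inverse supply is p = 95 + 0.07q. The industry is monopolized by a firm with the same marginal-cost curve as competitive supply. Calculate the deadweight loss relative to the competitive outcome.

2655.87

Competitive equilibrium: 189 − 0.25q = 95 + 0.07q → q* = 293.75, p* = 115.5625.
Marginal revenue: MR = 189 − 0.5q. Set MR = MC: 189 − 0.5q = 95 + 0.07q → q_m = 164.91228.
Price p_m = 189 − 0.25·164.91228 = 147.77193; MC(q_m) = 95 + 0.07·164.91228 = 106.54386.
Competitive q* = 293.75, so Δq = 128.83772; wedge = 147.77193 − 106.54386 = 41.22807.
Welfare loss = ½ × 128.83772 × 41.22807 = 2655.87.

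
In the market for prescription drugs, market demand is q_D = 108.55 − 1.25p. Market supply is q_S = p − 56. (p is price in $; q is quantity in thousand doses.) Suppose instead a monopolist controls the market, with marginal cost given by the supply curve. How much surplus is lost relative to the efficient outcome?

In inverse form: demand p = 86.84 − 0.8q, supply p = 56 + q.
Competitive equilibrium: 86.84 − 0.8q = 56 + q → q* = 17.1333, p* = 73.1333.
Marginal revenue: MR = 86.84 − 1.6q. Set MR = MC: 86.84 − 1.6q = 56 + q → q_m = 11.8615.
Price p_m = 86.84 − 0.8·11.8615 = 77.3508; MC(q_m) = 56 + 1·11.8615 = 67.8615.
Competitive q* = 17.1333, so Δq = 5.2718; wedge = 77.3508 − 67.8615 = 9.4893.
DWL = ½ × 5.2718 × 9.4893 = $25.01 thousand.

$25.01 thousand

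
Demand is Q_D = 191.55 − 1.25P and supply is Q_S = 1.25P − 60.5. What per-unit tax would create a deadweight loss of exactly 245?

In inverse form: demand P = 153.24 − 0.8Q, supply P = 48.4 + 0.8Q.
Competitive equilibrium: 153.24 − 0.8Q = 48.4 + 0.8Q → Q* = 65.525, P* = 100.82.
A tax t gives ΔQ = t/1.6 and wedge t, so DWL = t²/3.2.
t²/3.2 = 245 → t² = 784 → t = 28.

28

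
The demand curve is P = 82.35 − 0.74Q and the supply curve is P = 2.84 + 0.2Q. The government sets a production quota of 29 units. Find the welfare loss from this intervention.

Competitive equilibrium: 82.35 − 0.74Q = 2.84 + 0.2Q → Q* = 84.5851, P* = 19.757.
At Q = 29: demand price = 82.35 − 0.74·29 = 60.89; supply price = 2.84 + 0.2·29 = 8.64.
ΔQ = 84.5851 − 29 = 55.5851; wedge = 60.89 − 8.64 = 52.25.
The triangle = ½ × 55.5851 × 52.25 = 1452.16.

1452.16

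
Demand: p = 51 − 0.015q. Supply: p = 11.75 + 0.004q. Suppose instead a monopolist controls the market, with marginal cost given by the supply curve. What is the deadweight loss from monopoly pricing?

Competitive equilibrium: 51 − 0.015q = 11.75 + 0.004q → q* = 2065.78947, p* = 20.01316.
Marginal revenue: MR = 51 − 0.03q. Set MR = MC: 51 − 0.03q = 11.75 + 0.004q → q_m = 1154.41176.
Price p_m = 51 − 0.015·1154.41176 = 33.68382; MC(q_m) = 11.75 + 0.004·1154.41176 = 16.36765.
Competitive q* = 2065.78947, so Δq = 911.37771; wedge = 33.68382 − 16.36765 = 17.31617.
Welfare loss = ½ × 911.37771 × 17.31617 = 7890.79.

7890.79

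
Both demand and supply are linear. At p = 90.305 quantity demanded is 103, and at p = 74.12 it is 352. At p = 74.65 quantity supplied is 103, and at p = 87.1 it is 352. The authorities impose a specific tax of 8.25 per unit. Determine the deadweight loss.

Demand slope = (74.12 − 90.305)/(352 − 103) = −0.065, so p = 97 − 0.065q.
Supply slope = (87.1 − 74.65)/(352 − 103) = 0.05, so p = 69.5 + 0.05q.
Competitive equilibrium: 97 − 0.065q = 69.5 + 0.05q → q* = 239.1304, p* = 81.4565.
With the tax, the buyer price exceeds the seller price by 8.25: (97 − 0.065q) − (69.5 + 0.05q) = 8.25 → q' = 167.3913.
Δq = 239.1304 − 167.3913 = 71.7391; the wedge equals the tax, 8.25.
Welfare loss = ½ × 71.7391 × 8.25 = 295.92.

295.92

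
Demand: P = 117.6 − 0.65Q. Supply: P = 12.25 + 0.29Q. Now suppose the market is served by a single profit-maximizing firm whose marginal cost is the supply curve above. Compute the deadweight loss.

986.61

Competitive equilibrium: 117.6 − 0.65Q = 12.25 + 0.29Q → Q* = 112.0745, P* = 44.7516.
Marginal revenue: MR = 117.6 − 1.3Q. Set MR = MC: 117.6 − 1.3Q = 12.25 + 0.29Q → Q_m = 66.2579.
Price P_m = 117.6 − 0.65·66.2579 = 74.5324; MC(Q_m) = 12.25 + 0.29·66.2579 = 31.4648.
Competitive Q* = 112.0745, so ΔQ = 45.8166; wedge = 74.5324 − 31.4648 = 43.0676.
DWL = ½ × 45.8166 × 43.0676 = 986.61.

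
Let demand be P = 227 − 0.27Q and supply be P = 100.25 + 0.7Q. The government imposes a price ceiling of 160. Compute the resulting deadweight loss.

Competitive equilibrium: 227 − 0.27Q = 100.25 + 0.7Q → Q* = 130.6701, P* = 191.7191.
At the ceiling P = 160, quantity supplied = (160 − 100.25)/0.7 = 85.3571.
Willingness to pay at Q' = 85.3571: 227 − 0.27·85.3571 = 203.9536.
ΔQ = 130.6701 − 85.3571 = 45.313; wedge = 203.9536 − 160 = 43.9536.
DWL = ½ × 45.313 × 43.9536 = 995.83.

995.83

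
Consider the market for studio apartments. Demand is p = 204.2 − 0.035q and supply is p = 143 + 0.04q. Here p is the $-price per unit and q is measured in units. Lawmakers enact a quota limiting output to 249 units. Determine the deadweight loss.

$12055.84

Competitive equilibrium: 204.2 − 0.035q = 143 + 0.04q → q* = 816, p* = 175.64.
At q = 249: demand price = 204.2 − 0.035·249 = 195.485; supply price = 143 + 0.04·249 = 152.96.
Δq = 816 − 249 = 567; wedge = 195.485 − 152.96 = 42.525.
Deadweight loss = ½ × 567 × 42.525 = $12055.84.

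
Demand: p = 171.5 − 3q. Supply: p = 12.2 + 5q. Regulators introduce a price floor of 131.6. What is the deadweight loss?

Competitive equilibrium: 171.5 − 3q = 12.2 + 5q → q* = 19.9125, p* = 111.7625.
At the floor p = 131.6, quantity demanded = (171.5 − 131.6)/3 = 13.3.
Sellers' marginal cost at q' = 13.3: 12.2 + 5·13.3 = 78.7.
Δq = 19.9125 − 13.3 = 6.6125; wedge = 131.6 − 78.7 = 52.9.
Welfare loss = ½ × 6.6125 × 52.9 = 174.90.

174.90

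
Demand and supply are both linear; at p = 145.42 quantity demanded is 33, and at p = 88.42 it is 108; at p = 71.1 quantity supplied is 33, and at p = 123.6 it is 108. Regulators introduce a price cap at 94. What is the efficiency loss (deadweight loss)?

241.53

Demand slope = (88.42 − 145.42)/(108 − 33) = −0.76, so p = 170.5 − 0.76q.
Supply slope = (123.6 − 71.1)/(108 − 33) = 0.7, so p = 48 + 0.7q.
Competitive equilibrium: 170.5 − 0.76q = 48 + 0.7q → q* = 83.9041, p* = 106.7329.
At the ceiling p = 94, quantity supplied = (94 − 48)/0.7 = 65.7143.
Willingness to pay at q' = 65.7143: 170.5 − 0.76·65.7143 = 120.5571.
Δq = 83.9041 − 65.7143 = 18.1898; wedge = 120.5571 − 94 = 26.5571.
Deadweight loss = ½ × 18.1898 × 26.5571 = 241.53.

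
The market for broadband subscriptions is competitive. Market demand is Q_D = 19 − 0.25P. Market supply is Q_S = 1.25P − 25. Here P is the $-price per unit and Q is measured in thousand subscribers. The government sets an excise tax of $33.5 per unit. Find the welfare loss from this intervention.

In inverse form: demand P = 76 − 4Q, supply P = 20 + 0.8Q.
Competitive equilibrium: 76 − 4Q = 20 + 0.8Q → Q* = 11.6667, P* = 29.3333.
With the tax, the buyer price exceeds the seller price by 33.5: (76 − 4Q) − (20 + 0.8Q) = 33.5 → Q' = 4.6875.
ΔQ = 11.6667 − 4.6875 = 6.9792; the wedge equals the tax, 33.5.
The triangle = ½ × 6.9792 × 33.5 = $116.90 thousand.

$116.90 thousand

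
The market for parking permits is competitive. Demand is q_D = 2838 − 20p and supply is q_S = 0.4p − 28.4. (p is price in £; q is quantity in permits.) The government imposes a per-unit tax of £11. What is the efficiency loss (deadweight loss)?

In inverse form: demand p = 141.9 − 0.05q, supply p = 71 + 2.5q.
Competitive equilibrium: 141.9 − 0.05q = 71 + 2.5q → q* = 27.8039, p* = 140.5098.
With the tax, the buyer price exceeds the seller price by 11: (141.9 − 0.05q) − (71 + 2.5q) = 11 → q' = 23.4902.
Δq = 27.8039 − 23.4902 = 4.3137; the wedge equals the tax, 11.
Deadweight loss = ½ × 4.3137 × 11 = £23.73.

£23.73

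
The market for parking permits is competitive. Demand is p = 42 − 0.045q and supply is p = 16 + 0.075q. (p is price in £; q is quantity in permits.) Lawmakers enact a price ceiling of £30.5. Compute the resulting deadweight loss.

Competitive equilibrium: 42 − 0.045q = 16 + 0.075q → q* = 216.6667, p* = 32.25.
At the ceiling p = 30.5, quantity supplied = (30.5 − 16)/0.075 = 193.3333.
Willingness to pay at q' = 193.3333: 42 − 0.045·193.3333 = 33.3.
Δq = 216.6667 − 193.3333 = 23.3334; wedge = 33.3 − 30.5 = 2.8.
DWL = ½ × 23.3334 × 2.8 = £32.67.

£32.67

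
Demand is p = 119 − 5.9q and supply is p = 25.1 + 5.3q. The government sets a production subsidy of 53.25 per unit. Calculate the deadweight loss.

126.59

Competitive equilibrium: 119 − 5.9q = 25.1 + 5.3q → q* = 8.3839, p* = 69.5348.
The subsidy lowers effective supply by 53.25: p = 5.3q − 28.15.
New quantity: 119 − 5.9q = 5.3q − 28.15 → q' = 13.1384.
Overproduction Δq = 13.1384 − 8.3839 = 4.7545; wedge = subsidy = 53.25.
DWL = ½ × 4.7545 × 53.25 = 126.59.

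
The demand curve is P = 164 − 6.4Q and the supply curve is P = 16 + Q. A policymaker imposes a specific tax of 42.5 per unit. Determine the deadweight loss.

122.04

Competitive equilibrium: 164 − 6.4Q = 16 + Q → Q* = 20, P* = 36.
With the tax, the buyer price exceeds the seller price by 42.5: (164 − 6.4Q) − (16 + Q) = 42.5 → Q' = 14.2568.
ΔQ = 20 − 14.2568 = 5.7432; the wedge equals the tax, 42.5.
Welfare loss = ½ × 5.7432 × 42.5 = 122.04.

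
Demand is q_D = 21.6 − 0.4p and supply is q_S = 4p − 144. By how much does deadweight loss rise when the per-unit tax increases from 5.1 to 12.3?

22.78

In inverse form: demand p = 54 − 2.5q, supply p = 36 + 0.25q.
Competitive equilibrium: 54 − 2.5q = 36 + 0.25q → q* = 6.5455, p* = 37.6364.
For a per-unit tax t: Δq = t/2.75, so DWL = ½·t·(t/2.75) = t²/5.5.
At t = 5.1: DWL = 4.729. At t = 12.3: DWL = 27.507.
Increase = 27.507 − 4.729 = 22.78.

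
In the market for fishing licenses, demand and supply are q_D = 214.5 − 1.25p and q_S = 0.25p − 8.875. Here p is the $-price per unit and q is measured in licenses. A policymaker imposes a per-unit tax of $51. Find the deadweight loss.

In inverse form: demand p = 171.6 − 0.8q, supply p = 35.5 + 4q.
Competitive equilibrium: 171.6 − 0.8q = 35.5 + 4q → q* = 28.3542, p* = 148.9167.
With the tax, the buyer price exceeds the seller price by 51: (171.6 − 0.8q) − (35.5 + 4q) = 51 → q' = 17.7292.
Δq = 28.3542 − 17.7292 = 10.625; the wedge equals the tax, 51.
The triangle = ½ × 10.625 × 51 = $270.94.

$270.94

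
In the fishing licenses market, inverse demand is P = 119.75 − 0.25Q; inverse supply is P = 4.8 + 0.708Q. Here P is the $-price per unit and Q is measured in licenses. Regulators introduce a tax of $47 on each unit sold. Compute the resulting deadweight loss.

Competitive equilibrium: 119.75 − 0.25Q = 4.8 + 0.708Q → Q* = 119.9896, P* = 89.7526.
With the tax, the buyer price exceeds the seller price by 47: (119.75 − 0.25Q) − (4.8 + 0.708Q) = 47 → Q' = 70.929.
ΔQ = 119.9896 − 70.929 = 49.0606; the wedge equals the tax, 47.
DWL = ½ × 49.0606 × 47 = $1152.92.

$1152.92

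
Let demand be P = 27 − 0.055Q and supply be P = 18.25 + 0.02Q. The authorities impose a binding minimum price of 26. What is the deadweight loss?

363.72

Competitive equilibrium: 27 − 0.055Q = 18.25 + 0.02Q → Q* = 116.6667, P* = 20.5833.
At the floor P = 26, quantity demanded = (27 − 26)/0.055 = 18.1818.
Sellers' marginal cost at Q' = 18.1818: 18.25 + 0.02·18.1818 = 18.6136.
ΔQ = 116.6667 − 18.1818 = 98.4849; wedge = 26 − 18.6136 = 7.3864.
The triangle = ½ × 98.4849 × 7.3864 = 363.72.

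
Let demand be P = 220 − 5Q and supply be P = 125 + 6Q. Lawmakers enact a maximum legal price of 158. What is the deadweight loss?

54.10

Competitive equilibrium: 220 − 5Q = 125 + 6Q → Q* = 8.6364, P* = 176.8182.
At the ceiling P = 158, quantity supplied = (158 − 125)/6 = 5.5.
Willingness to pay at Q' = 5.5: 220 − 5·5.5 = 192.5.
ΔQ = 8.6364 − 5.5 = 3.1364; wedge = 192.5 − 158 = 34.5.
The triangle = ½ × 3.1364 × 34.5 = 54.10.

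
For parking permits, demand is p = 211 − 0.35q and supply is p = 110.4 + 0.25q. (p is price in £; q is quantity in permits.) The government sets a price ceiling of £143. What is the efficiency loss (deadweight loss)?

Competitive equilibrium: 211 − 0.35q = 110.4 + 0.25q → q* = 167.6667, p* = 152.3167.
At the ceiling p = 143, quantity supplied = (143 − 110.4)/0.25 = 130.4.
Willingness to pay at q' = 130.4: 211 − 0.35·130.4 = 165.36.
Δq = 167.6667 − 130.4 = 37.2667; wedge = 165.36 − 143 = 22.36.
The triangle = ½ × 37.2667 × 22.36 = £416.64.

£416.64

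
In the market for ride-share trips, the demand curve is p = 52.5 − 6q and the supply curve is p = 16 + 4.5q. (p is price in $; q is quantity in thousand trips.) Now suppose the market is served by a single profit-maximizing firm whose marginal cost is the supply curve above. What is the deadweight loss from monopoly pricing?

$8.39 thousand

Competitive equilibrium: 52.5 − 6q = 16 + 4.5q → q* = 3.4762, p* = 31.6429.
Marginal revenue: MR = 52.5 − 12q. Set MR = MC: 52.5 − 12q = 16 + 4.5q → q_m = 2.2121.
Price p_m = 52.5 − 6·2.2121 = 39.2274; MC(q_m) = 16 + 4.5·2.2121 = 25.9545.
Competitive q* = 3.4762, so Δq = 1.2641; wedge = 39.2274 − 25.9545 = 13.2729.
Deadweight loss = ½ × 1.2641 × 13.2729 = $8.39 thousand.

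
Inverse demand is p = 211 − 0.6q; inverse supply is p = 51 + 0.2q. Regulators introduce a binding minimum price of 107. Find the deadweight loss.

Competitive equilibrium: 211 − 0.6q = 51 + 0.2q → q* = 200, p* = 91.
At the floor p = 107, quantity demanded = (211 − 107)/0.6 = 173.3333.
Sellers' marginal cost at q' = 173.3333: 51 + 0.2·173.3333 = 85.6667.
Δq = 200 − 173.3333 = 26.6667; wedge = 107 − 85.6667 = 21.3333.
DWL = ½ × 26.6667 × 21.3333 = 284.44.

284.44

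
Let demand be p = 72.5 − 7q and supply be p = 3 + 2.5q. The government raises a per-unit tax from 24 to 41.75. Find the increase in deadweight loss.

Competitive equilibrium: 72.5 − 7q = 3 + 2.5q → q* = 7.3158, p* = 21.2895.
For a per-unit tax t: Δq = t/9.5, so DWL = ½·t·(t/9.5) = t²/19.
At t = 24: DWL = 30.316. At t = 41.75: DWL = 91.74.
Increase = 91.74 − 30.316 = 61.42.

61.42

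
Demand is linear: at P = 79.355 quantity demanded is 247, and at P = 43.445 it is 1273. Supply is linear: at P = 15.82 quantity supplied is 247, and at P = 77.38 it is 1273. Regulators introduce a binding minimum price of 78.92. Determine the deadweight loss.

20463.46

Demand slope = (43.445 − 79.355)/(1273 − 247) = −0.035, so P = 88 − 0.035Q.
Supply slope = (77.38 − 15.82)/(1273 − 247) = 0.06, so P = 1 + 0.06Q.
Competitive equilibrium: 88 − 0.035Q = 1 + 0.06Q → Q* = 915.7895, P* = 55.9474.
At the floor P = 78.92, quantity demanded = (88 − 78.92)/0.035 = 259.4286.
Sellers' marginal cost at Q' = 259.4286: 1 + 0.06·259.4286 = 16.5657.
ΔQ = 915.7895 − 259.4286 = 656.3609; wedge = 78.92 − 16.5657 = 62.3543.
The triangle = ½ × 656.3609 × 62.3543 = 20463.46.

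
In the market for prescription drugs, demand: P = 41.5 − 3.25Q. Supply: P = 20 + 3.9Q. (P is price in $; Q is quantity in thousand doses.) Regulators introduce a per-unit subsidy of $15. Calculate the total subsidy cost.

$76.57 thousand

Competitive equilibrium: 41.5 − 3.25Q = 20 + 3.9Q → Q* = 3.007, P* = 31.7273.
The subsidy lowers effective supply by 15: P = 5 + 3.9Q.
New quantity: 41.5 − 3.25Q = 5 + 3.9Q → Q' = 5.1049.
Total subsidy cost = 15 × 5.1049 = $76.57 thousand.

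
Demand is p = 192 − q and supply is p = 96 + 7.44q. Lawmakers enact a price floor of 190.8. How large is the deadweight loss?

Competitive equilibrium: 192 − q = 96 + 7.44q → q* = 11.3744, p* = 180.6256.
At the floor p = 190.8, quantity demanded = (192 − 190.8)/1 = 1.2.
Sellers' marginal cost at q' = 1.2: 96 + 7.44·1.2 = 104.928.
Δq = 11.3744 − 1.2 = 10.1744; wedge = 190.8 − 104.928 = 85.872.
The triangle = ½ × 10.1744 × 85.872 = 436.85.

436.85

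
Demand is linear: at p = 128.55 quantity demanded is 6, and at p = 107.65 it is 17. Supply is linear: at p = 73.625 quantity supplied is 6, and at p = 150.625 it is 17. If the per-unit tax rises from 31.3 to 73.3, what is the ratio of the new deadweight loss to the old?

5.484

Demand slope = (107.65 − 128.55)/(17 − 6) = −1.9, so p = 139.95 − 1.9q.
Supply slope = (150.625 − 73.625)/(17 − 6) = 7, so p = 31.625 + 7q.
Competitive equilibrium: 139.95 − 1.9q = 31.625 + 7q → q* = 12.1713, p* = 116.8244.
For a per-unit tax t: Δq = t/8.9, so DWL = ½·t·(t/8.9) = t²/17.8.
At t = 31.3: DWL = 55.039. At t = 73.3: DWL = 301.848.
Ratio = (73.3/31.3)² = 5.484.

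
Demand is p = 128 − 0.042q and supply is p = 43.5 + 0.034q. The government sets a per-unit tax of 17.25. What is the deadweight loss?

Competitive equilibrium: 128 − 0.042q = 43.5 + 0.034q → q* = 1111.8421, p* = 81.3026.
With the tax, the buyer price exceeds the seller price by 17.25: (128 − 0.042q) − (43.5 + 0.034q) = 17.25 → q' = 884.8684.
Δq = 1111.8421 − 884.8684 = 226.9737; the wedge equals the tax, 17.25.
DWL = ½ × 226.9737 × 17.25 = 1957.65.

1957.65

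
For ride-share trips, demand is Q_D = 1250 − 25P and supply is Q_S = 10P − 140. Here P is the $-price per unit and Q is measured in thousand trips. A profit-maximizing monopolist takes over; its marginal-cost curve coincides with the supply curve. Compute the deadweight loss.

$228.57 thousand

In inverse form: demand P = 50 − 0.04Q, supply P = 14 + 0.1Q.
Competitive equilibrium: 50 − 0.04Q = 14 + 0.1Q → Q* = 257.1429, P* = 39.7143.
Marginal revenue: MR = 50 − 0.08Q. Set MR = MC: 50 − 0.08Q = 14 + 0.1Q → Q_m = 200.
Price P_m = 50 − 0.04·200 = 42; MC(Q_m) = 14 + 0.1·200 = 34.
Competitive Q* = 257.1429, so ΔQ = 57.1429; wedge = 42 − 34 = 8.
Deadweight loss = ½ × 57.1429 × 8 = $228.57 thousand.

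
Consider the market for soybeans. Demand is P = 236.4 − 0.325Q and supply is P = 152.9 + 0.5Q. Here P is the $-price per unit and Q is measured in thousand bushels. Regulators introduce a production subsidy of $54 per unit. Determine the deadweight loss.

Competitive equilibrium: 236.4 − 0.325Q = 152.9 + 0.5Q → Q* = 101.2121, P* = 203.5061.
The subsidy lowers effective supply by 54: P = 98.9 + 0.5Q.
New quantity: 236.4 − 0.325Q = 98.9 + 0.5Q → Q' = 166.6667.
Overproduction ΔQ = 166.6667 − 101.2121 = 65.4546; wedge = subsidy = 54.
Deadweight loss = ½ × 65.4546 × 54 = $1767.27 thousand.

$1767.27 thousand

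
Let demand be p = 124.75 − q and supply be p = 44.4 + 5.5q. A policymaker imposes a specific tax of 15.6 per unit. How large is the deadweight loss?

18.72

Competitive equilibrium: 124.75 − q = 44.4 + 5.5q → q* = 12.3615, p* = 112.3885.
With the tax, the buyer price exceeds the seller price by 15.6: (124.75 − q) − (44.4 + 5.5q) = 15.6 → q' = 9.9615.
Δq = 12.3615 − 9.9615 = 2.4; the wedge equals the tax, 15.6.
Deadweight loss = ½ × 2.4 × 15.6 = 18.72.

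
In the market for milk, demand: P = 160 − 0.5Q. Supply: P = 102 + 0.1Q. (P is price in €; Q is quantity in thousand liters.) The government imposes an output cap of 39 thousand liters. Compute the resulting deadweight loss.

€997.63 thousand

Competitive equilibrium: 160 − 0.5Q = 102 + 0.1Q → Q* = 96.6667, P* = 111.6667.
At Q = 39: demand price = 160 − 0.5·39 = 140.5; supply price = 102 + 0.1·39 = 105.9.
ΔQ = 96.6667 − 39 = 57.6667; wedge = 140.5 − 105.9 = 34.6.
DWL = ½ × 57.6667 × 34.6 = €997.63 thousand.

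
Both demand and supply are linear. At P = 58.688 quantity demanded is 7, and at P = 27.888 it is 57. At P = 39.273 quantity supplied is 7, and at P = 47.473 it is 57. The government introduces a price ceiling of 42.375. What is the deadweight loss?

13.93

Demand slope = (27.888 − 58.688)/(57 − 7) = −0.616, so P = 63 − 0.616Q.
Supply slope = (47.473 − 39.273)/(57 − 7) = 0.164, so P = 38.125 + 0.164Q.
Competitive equilibrium: 63 − 0.616Q = 38.125 + 0.164Q → Q* = 31.891, P* = 43.3551.
At the ceiling P = 42.375, quantity supplied = (42.375 − 38.125)/0.164 = 25.9146.
Willingness to pay at Q' = 25.9146: 63 − 0.616·25.9146 = 47.0366.
ΔQ = 31.891 − 25.9146 = 5.9764; wedge = 47.0366 − 42.375 = 4.6616.
Welfare loss = ½ × 5.9764 × 4.6616 = 13.93.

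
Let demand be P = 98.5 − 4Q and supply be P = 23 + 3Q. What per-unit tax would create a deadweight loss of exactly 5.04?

Competitive equilibrium: 98.5 − 4Q = 23 + 3Q → Q* = 10.7857, P* = 55.3571.
A tax t gives ΔQ = t/7 and wedge t, so DWL = t²/14.
t²/14 = 5.04 → t² = 70.56 → t = 8.4.

8.4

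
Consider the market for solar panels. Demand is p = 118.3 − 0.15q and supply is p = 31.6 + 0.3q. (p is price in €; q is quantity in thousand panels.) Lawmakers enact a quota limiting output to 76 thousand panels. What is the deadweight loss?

Competitive equilibrium: 118.3 − 0.15q = 31.6 + 0.3q → q* = 192.6667, p* = 89.4.
At q = 76: demand price = 118.3 − 0.15·76 = 106.9; supply price = 31.6 + 0.3·76 = 54.4.
Δq = 192.6667 − 76 = 116.6667; wedge = 106.9 − 54.4 = 52.5.
Deadweight loss = ½ × 116.6667 × 52.5 = €3062.50 thousand.

€3062.50 thousand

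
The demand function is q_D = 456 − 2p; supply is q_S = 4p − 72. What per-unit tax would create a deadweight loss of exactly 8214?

In inverse form: demand p = 228 − 0.5q, supply p = 18 + 0.25q.
Competitive equilibrium: 228 − 0.5q = 18 + 0.25q → q* = 280, p* = 88.
A tax t gives Δq = t/0.75 and wedge t, so DWL = t²/1.5.
t²/1.5 = 8214 → t² = 12321 → t = 111.

111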